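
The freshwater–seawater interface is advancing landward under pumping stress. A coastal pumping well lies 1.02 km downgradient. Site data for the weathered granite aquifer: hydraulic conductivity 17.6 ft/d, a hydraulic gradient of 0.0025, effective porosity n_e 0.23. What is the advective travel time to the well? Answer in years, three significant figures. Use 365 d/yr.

47.9 years

K = 17.6 ft/d × 0.3048 = 5.364 m/d
q = Ki = 5.364 × 0.0025 = 0.01341 m/d
Average linear velocity = 0.01341 / 0.23 = 0.05831 m/d
L = 1.02 km = 1020 m
t = L / v = 1020 / 0.05831 = 17490 d
   = 17490 / 365 = 47.9 yr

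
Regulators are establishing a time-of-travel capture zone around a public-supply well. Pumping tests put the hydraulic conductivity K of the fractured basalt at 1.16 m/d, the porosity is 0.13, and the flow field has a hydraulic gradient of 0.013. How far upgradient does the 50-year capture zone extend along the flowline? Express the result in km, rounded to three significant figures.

q = Ki = 1.16 × 0.013 = 0.01508 m/d
v_s = q/n_e = 0.01508/0.13 = 0.1160 m/d
T = 50 yr × 365 = 18250 d
L = v × T = 0.1160 × 18250 = 2117 m
   = 2.12 km

2.12 km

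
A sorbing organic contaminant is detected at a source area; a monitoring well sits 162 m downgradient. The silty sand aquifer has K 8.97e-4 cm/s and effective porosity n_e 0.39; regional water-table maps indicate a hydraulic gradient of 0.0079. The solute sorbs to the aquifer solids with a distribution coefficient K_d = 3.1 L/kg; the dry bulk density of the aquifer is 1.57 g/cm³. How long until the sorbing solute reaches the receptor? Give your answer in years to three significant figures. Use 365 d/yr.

K = 8.97e-4 cm/s × 864 = 0.7750 m/d
Darcy flux q = K·i = 0.7750 × 0.0079 = 0.006123 m/d
v_s = q/n_e = 0.006123/0.39 = 0.01570 m/d
Retardation R = 1 + ρ_b·K_d/n = 1 + 1.57×3.1/0.39 = 13.48
Contaminant velocity v_c = v/R = 0.01570/13.48 = 0.001165 m/d
t = L/v_c = 162/0.001165 = 139100 d
   = 139100/365 = 381 yr

381 years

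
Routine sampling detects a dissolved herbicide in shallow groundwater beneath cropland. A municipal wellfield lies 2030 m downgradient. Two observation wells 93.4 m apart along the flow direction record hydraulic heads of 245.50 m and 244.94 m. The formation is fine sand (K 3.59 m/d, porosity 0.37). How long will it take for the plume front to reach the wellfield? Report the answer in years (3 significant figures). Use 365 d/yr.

Hydraulic gradient i = (245.50 − 244.94) / 93.4 = 0.56 / 93.4 = 0.005996
Darcy flux q = K·i = 3.59 × 0.005996 = 0.02152 m/d
v_s = q/n_e = 0.02152/0.37 = 0.05817 m/d
t = L / v = 2030 / 0.05817 = 34890 d
   = 34890 / 365 = 95.6 yr

95.6 years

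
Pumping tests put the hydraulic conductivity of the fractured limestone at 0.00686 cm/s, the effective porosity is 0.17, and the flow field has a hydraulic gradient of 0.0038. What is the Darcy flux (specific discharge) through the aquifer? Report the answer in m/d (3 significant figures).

0.0225 m/d

K = 0.00686 cm/s × 864 = 5.927 m/d
Darcy flux q = K·i = 5.927 × 0.0038 = 0.02252 m/d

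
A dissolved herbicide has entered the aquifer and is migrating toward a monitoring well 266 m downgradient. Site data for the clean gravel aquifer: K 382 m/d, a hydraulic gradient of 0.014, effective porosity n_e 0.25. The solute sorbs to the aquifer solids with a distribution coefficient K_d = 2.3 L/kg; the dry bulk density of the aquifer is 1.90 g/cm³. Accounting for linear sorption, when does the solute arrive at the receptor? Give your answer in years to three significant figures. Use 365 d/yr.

Specific discharge q = 382 × 0.014 = 5.348 m/d
v_s = q/n_e = 5.348/0.25 = 21.39 m/d
Retardation R = 1 + ρ_b·K_d/n = 1 + 1.90×2.3/0.25 = 18.48
Contaminant velocity v_c = v/R = 21.39/18.48 = 1.158 m/d
t = L/v_c = 266/1.158 = 229.8 d
   = 229.8/365 = 0.630 yr

0.630 years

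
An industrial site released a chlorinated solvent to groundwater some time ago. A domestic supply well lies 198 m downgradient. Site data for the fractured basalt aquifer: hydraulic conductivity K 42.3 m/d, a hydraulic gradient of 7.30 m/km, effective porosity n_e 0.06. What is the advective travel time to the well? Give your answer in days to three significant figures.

38.5 days

q = Ki = 42.3 × 0.0073 = 0.3088 m/d
Average linear velocity = 0.3088 / 0.06 = 5.147 m/d
t = L / v = 198 / 5.147 = 38.47 d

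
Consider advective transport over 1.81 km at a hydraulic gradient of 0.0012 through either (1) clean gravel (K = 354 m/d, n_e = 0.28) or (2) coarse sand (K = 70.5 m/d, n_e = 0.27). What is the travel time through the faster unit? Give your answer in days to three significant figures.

1190 days

Unit 1 (clean gravel): v = 354×0.0012/0.28 = 1.517 m/d, t = 1810/1.517 = 1193 d
Unit 2 (coarse sand): v = 70.5×0.0012/0.27 = 0.3133 m/d, t = 1810/0.3133 = 5777 d
Faster unit: t = 1190 d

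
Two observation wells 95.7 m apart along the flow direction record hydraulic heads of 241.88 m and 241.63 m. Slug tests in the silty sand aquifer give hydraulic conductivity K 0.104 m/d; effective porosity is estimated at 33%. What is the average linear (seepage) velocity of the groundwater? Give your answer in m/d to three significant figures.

Hydraulic gradient i = (241.88 − 241.63) / 95.7 = 0.25 / 95.7 = 0.002612
Specific discharge q = 0.104 × 0.002612 = 2.717e-4 m/d
Average linear velocity = 2.717e-4 / 0.33 = 8.233e-4 m/d

8.23e-4 m/d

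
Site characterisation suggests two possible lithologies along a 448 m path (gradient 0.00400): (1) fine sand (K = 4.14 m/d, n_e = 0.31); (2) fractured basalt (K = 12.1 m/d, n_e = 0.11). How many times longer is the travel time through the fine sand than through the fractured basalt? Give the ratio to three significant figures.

8.24

Unit 1 (fine sand): v = 4.14×0.0040/0.31 = 0.05342 m/d, t = 448/0.05342 = 8386 d
Unit 2 (fractured basalt): v = 12.1×0.0040/0.11 = 0.4400 m/d, t = 448/0.4400 = 1018 d
t(fine sand) / t(fractured basalt) = 8386/1018 = 8.24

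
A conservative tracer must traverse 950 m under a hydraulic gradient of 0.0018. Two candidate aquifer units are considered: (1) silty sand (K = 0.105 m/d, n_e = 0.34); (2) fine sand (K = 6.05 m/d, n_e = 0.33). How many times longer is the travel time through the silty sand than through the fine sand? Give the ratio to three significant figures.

59.4

Unit 1 (silty sand): v = 0.105×0.0018/0.34 = 5.559e-4 m/d, t = 950/5.559e-4 = 1.709e6 d
Unit 2 (fine sand): v = 6.05×0.0018/0.33 = 0.03300 m/d, t = 950/0.03300 = 28790 d
t(silty sand) / t(fine sand) = 1.709e6/28790 = 59.4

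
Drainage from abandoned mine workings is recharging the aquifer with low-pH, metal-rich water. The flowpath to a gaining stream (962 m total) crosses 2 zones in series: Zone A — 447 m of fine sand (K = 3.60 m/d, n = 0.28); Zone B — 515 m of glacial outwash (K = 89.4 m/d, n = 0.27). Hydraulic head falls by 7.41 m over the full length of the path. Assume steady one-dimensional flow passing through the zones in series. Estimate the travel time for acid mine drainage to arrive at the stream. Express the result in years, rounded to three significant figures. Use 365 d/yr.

12.7 years

Continuity: the same q passes through each zone, so ΔH = q·Σ(L_j/K_j) — the zones act as resistances in series.
Σ(L/K) = 447/3.60 + 515/89.4 = 124.2 + 5.761 = 129.9 d
q = ΔH / Σ(L/K) = 7.41 / 129.9 = 0.05703 m/d (same in every zone)
Zone A: v = q/n = 0.05703/0.28 = 0.2037 m/d → t_A = 447/0.2037 = 2195 d
Zone B: v = q/n = 0.05703/0.27 = 0.2112 m/d → t_B = 515/0.2112 = 2438 d
Total t = 2195 + 2438 = 4633 d
   = 4633 / 365 = 12.7 yr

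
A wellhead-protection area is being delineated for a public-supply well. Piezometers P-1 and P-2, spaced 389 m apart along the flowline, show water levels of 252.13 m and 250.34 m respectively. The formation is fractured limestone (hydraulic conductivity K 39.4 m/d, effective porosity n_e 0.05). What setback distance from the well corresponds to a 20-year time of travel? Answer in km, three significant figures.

26.5 km

Hydraulic gradient i = (252.13 − 250.34) / 389 = 1.79 / 389 = 0.004602
q = Ki = 39.4 × 0.004602 = 0.1813 m/d
Seepage velocity v = q / n = 0.1813 / 0.05 = 3.626 m/d
T = 20 yr × 365 = 7300 d
L = v × T = 3.626 × 7300 = 26470 m
   = 26.5 km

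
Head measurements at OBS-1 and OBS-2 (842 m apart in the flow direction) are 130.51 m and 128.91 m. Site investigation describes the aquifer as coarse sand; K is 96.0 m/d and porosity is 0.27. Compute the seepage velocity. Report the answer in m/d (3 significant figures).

0.676 m/d

Hydraulic gradient i = (130.51 − 128.91) / 842 = 1.60 / 842 = 0.001900
Darcy flux q = K·i = 96.0 × 0.001900 = 0.1824 m/d
v = Ki/n = 96.0·0.001900/0.27 = 0.6756 m/d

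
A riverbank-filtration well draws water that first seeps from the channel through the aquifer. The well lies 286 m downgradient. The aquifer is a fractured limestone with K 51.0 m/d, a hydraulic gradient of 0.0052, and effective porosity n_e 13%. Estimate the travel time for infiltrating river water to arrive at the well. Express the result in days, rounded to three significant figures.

140 days

Specific discharge q = 51.0 × 0.0052 = 0.2652 m/d
Average linear velocity = 0.2652 / 0.13 = 2.040 m/d
t = L / v = 286 / 2.040 = 140.2 d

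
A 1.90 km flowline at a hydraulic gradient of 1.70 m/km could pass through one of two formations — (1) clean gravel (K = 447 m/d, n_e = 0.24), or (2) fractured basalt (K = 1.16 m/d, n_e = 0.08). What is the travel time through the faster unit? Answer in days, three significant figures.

Unit 1 (clean gravel): v = 447×0.0017/0.24 = 3.166 m/d, t = 1900/3.166 = 600.1 d
Unit 2 (fractured basalt): v = 1.16×0.0017/0.08 = 0.02465 m/d, t = 1900/0.02465 = 77080 d
Faster unit: t = 600 d

600 days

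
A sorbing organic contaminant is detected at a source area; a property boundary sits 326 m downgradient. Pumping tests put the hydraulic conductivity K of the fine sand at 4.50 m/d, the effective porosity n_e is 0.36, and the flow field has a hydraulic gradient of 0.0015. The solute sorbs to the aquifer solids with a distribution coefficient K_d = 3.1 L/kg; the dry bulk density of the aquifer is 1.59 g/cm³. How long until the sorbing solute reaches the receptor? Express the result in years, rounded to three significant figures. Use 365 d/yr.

700 years

Darcy flux q = K·i = 4.50 × 0.0015 = 0.006750 m/d
v = Ki/n = 4.50·0.0015/0.36 = 0.01875 m/d
Retardation R = 1 + ρ_b·K_d/n = 1 + 1.59×3.1/0.36 = 14.69
Contaminant velocity v_c = v/R = 0.01875/14.69 = 0.001276 m/d
t = L/v_c = 326/0.001276 = 255400 d
   = 255400/365 = 700 yr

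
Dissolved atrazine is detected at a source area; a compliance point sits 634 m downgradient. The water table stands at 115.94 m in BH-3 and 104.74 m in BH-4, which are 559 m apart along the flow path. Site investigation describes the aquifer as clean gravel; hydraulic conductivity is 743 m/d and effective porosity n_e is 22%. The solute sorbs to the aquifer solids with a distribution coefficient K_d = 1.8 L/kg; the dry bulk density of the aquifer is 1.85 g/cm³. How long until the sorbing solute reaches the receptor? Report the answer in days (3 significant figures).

Hydraulic gradient i = (115.94 − 104.74) / 559 = 11.20 / 559 = 0.02004
Darcy flux q = K·i = 743 × 0.02004 = 14.89 m/d
Seepage velocity v = q / n = 14.89 / 0.22 = 67.67 m/d
Retardation R = 1 + ρ_b·K_d/n = 1 + 1.85×1.8/0.22 = 16.14
Contaminant velocity v_c = v/R = 67.67/16.14 = 4.193 m/d
t = L/v_c = 634/4.193 = 151.2 d

151 days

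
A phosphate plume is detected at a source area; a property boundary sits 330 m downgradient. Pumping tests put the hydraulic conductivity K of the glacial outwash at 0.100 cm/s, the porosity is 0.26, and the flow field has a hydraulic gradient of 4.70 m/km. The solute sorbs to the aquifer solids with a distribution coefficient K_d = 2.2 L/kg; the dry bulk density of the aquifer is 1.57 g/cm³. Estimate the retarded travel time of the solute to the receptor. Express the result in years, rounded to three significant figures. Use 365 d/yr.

8.27 years

K = 0.100 cm/s × 864 = 86.40 m/d
Specific discharge q = 86.40 × 0.0047 = 0.4061 m/d
Average linear velocity = 0.4061 / 0.26 = 1.562 m/d
Retardation R = 1 + ρ_b·K_d/n = 1 + 1.57×2.2/0.26 = 14.28
Contaminant velocity v_c = v/R = 1.562/14.28 = 0.1093 m/d
t = L/v_c = 330/0.1093 = 3018 d
   = 3018/365 = 8.27 yr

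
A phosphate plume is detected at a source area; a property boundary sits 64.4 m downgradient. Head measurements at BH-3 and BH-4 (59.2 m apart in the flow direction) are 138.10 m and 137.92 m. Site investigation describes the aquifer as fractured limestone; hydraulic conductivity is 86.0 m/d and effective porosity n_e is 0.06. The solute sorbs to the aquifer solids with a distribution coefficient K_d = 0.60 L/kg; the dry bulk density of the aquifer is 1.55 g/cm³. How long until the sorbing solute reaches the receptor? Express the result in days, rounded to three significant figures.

Hydraulic gradient i = (138.10 − 137.92) / 59.2 = 0.18 / 59.2 = 0.003041
Darcy flux q = K·i = 86.0 × 0.003041 = 0.2615 m/d
Seepage velocity v = q / n = 0.2615 / 0.06 = 4.358 m/d
Retardation R = 1 + ρ_b·K_d/n = 1 + 1.55×0.60/0.06 = 16.50
Contaminant velocity v_c = v/R = 4.358/16.50 = 0.2641 m/d
t = L/v_c = 64.4/0.2641 = 243.8 d

244 days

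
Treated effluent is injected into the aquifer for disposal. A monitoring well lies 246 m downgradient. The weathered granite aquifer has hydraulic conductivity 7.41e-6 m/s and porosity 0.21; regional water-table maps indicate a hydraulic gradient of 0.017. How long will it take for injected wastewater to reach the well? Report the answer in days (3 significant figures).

K = 7.41e-6 m/s × 86400 s/d = 0.6402 m/d
Darcy flux q = K·i = 0.6402 × 0.017 = 0.01088 m/d
Average linear velocity = 0.01088 / 0.21 = 0.05183 m/d
t = L / v = 246 / 0.05183 = 4747 d

4750 days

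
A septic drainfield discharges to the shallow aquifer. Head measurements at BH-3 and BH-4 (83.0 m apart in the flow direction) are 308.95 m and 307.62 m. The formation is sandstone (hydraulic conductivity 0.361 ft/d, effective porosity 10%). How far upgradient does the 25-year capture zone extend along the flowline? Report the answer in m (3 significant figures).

161 m

Hydraulic gradient i = (308.95 − 307.62) / 83.0 = 1.33 / 83.0 = 0.01602
K = 0.361 ft/d × 0.3048 = 0.1100 m/d
Darcy flux q = K·i = 0.1100 × 0.01602 = 0.001763 m/d
Average linear velocity = 0.001763 / 0.10 = 0.01763 m/d
T = 25 yr × 365 = 9125 d
L = v × T = 0.01763 × 9125 = 160.9 m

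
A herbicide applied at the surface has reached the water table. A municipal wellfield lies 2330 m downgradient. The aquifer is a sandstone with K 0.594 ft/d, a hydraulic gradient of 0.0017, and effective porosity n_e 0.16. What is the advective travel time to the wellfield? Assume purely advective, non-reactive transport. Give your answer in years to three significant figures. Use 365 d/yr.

K = 0.594 ft/d × 0.3048 = 0.1811 m/d
Darcy flux q = K·i = 0.1811 × 0.0017 = 3.078e-4 m/d
Seepage velocity v = q / n = 3.078e-4 / 0.16 = 0.001924 m/d
t = L / v = 2330 / 0.001924 = 1.211e6 d
   = 1.211e6 / 365 = 3320 yr

3320 years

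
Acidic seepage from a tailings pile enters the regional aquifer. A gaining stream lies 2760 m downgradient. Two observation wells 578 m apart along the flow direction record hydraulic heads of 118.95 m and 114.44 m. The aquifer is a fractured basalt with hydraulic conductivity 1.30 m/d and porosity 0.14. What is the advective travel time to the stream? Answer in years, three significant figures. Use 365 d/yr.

Hydraulic gradient i = (118.95 − 114.44) / 578 = 4.51 / 578 = 0.007803
Darcy flux q = K·i = 1.30 × 0.007803 = 0.01014 m/d
v = Ki/n = 1.30·0.007803/0.14 = 0.07245 m/d
t = L / v = 2760 / 0.07245 = 38090 d
   = 38090 / 365 = 104 yr

104 years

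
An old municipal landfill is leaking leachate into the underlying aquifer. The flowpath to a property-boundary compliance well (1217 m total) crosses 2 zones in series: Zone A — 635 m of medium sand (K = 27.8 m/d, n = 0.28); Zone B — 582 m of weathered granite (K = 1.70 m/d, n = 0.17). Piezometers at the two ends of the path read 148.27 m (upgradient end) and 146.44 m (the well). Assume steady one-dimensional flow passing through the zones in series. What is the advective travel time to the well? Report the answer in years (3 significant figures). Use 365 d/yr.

151 years

Total head drop ΔH = 148.27 − 146.44 = 1.83 m
Steady 1-D flow in series ⇒ the Darcy flux q is identical in every zone and the zone head losses add (resistances L/K in series).
Σ(L/K) = 635/27.8 + 582/1.70 = 22.84 + 342.4 = 365.2 d
q = ΔH / Σ(L/K) = 1.83 / 365.2 = 0.005011 m/d (same in every zone)
Zone A: v = q/n = 0.005011/0.28 = 0.01790 m/d → t_A = 635/0.01790 = 35480 d
Zone B: v = q/n = 0.005011/0.17 = 0.02948 m/d → t_B = 582/0.02948 = 19740 d
Total t = 35480 + 19740 = 55230 d
   = 55230 / 365 = 151 yr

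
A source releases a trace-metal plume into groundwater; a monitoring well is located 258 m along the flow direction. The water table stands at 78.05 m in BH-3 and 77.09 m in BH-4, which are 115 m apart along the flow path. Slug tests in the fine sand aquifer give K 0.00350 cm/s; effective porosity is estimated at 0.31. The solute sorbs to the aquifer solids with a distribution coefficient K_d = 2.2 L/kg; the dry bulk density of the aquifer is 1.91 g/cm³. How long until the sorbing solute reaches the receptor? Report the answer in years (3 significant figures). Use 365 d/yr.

Hydraulic gradient i = (78.05 − 77.09) / 115 = 0.96 / 115 = 0.008348
K = 0.00350 cm/s × 864 = 3.024 m/d
Specific discharge q = 3.024 × 0.008348 = 0.02524 m/d
v = Ki/n = 3.024·0.008348/0.31 = 0.08143 m/d
Retardation R = 1 + ρ_b·K_d/n = 1 + 1.91×2.2/0.31 = 14.55
Contaminant velocity v_c = v/R = 0.08143/14.55 = 0.005595 m/d
t = L/v_c = 258/0.005595 = 46110 d
   = 46110/365 = 126 yr

126 years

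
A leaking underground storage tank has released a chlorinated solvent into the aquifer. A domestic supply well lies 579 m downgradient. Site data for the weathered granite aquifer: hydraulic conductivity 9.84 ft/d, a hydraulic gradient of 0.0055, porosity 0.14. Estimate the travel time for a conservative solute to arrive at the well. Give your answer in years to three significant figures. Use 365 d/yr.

13.5 years

K = 9.84 ft/d × 0.3048 = 2.999 m/d
q = Ki = 2.999 × 0.0055 = 0.01650 m/d
v_s = q/n_e = 0.01650/0.14 = 0.1178 m/d
t = L / v = 579 / 0.1178 = 4914 d
   = 4914 / 365 = 13.5 yr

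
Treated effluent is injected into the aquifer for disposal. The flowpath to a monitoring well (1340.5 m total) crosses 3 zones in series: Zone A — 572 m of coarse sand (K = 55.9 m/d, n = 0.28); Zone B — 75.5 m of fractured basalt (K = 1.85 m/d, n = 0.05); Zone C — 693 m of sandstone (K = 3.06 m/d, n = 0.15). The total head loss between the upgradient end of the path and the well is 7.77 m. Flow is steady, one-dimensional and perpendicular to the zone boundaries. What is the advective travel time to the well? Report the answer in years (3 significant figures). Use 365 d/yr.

Continuity: the same q passes through each zone, so ΔH = q·Σ(L_j/K_j) — the zones act as resistances in series.
Σ(L/K) = 572/55.9 + 75.5/1.85 + 693/3.06 = 10.23 + 40.81 + 226.5 = 277.5 d
q = ΔH / Σ(L/K) = 7.77 / 277.5 = 0.02800 m/d (same in every zone)
Zone A: v = q/n = 0.02800/0.28 = 0.09999 m/d → t_A = 572/0.09999 = 5720 d
Zone B: v = q/n = 0.02800/0.05 = 0.5600 m/d → t_B = 75.5/0.5600 = 134.8 d
Zone C: v = q/n = 0.02800/0.15 = 0.1867 m/d → t_C = 693/0.1867 = 3713 d
Total t = 5720 + 134.8 + 3713 = 9568 d
   = 9568 / 365 = 26.2 yr

26.2 years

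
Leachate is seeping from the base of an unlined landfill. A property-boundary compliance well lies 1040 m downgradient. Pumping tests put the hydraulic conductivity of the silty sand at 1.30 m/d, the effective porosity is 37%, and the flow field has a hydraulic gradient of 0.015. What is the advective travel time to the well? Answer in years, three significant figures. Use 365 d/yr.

54.1 years

Specific discharge q = 1.30 × 0.015 = 0.01950 m/d
Average linear velocity = 0.01950 / 0.37 = 0.05270 m/d
t = L / v = 1040 / 0.05270 = 19730 d
   = 19730 / 365 = 54.1 yr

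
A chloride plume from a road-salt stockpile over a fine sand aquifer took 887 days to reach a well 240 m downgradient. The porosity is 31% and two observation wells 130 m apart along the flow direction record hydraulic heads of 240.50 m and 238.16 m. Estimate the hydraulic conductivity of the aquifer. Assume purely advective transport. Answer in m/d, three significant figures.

Hydraulic gradient i = (240.50 − 238.16) / 130 = 2.34 / 130 = 0.01800
v = L / t = 240 / 887 = 0.2706 m/d
K = v · n / i = 0.2706 × 0.31 / 0.01800 = 4.66 m/d

4.66 m/d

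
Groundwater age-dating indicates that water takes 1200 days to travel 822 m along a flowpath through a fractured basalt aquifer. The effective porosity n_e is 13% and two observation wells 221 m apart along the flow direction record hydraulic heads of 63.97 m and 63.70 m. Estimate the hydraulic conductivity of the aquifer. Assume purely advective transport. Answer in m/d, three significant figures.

Hydraulic gradient i = (63.97 − 63.70) / 221 = 0.27 / 221 = 0.001222
v = L / t = 822 / 1200 = 0.6850 m/d
K = v · n / i = 0.6850 × 0.13 / 0.001222 = 72.9 m/d

72.9 m/d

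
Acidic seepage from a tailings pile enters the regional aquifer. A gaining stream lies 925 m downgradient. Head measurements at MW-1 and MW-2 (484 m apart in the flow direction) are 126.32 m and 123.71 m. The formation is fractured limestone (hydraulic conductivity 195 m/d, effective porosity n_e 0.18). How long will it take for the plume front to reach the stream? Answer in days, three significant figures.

Hydraulic gradient i = (126.32 − 123.71) / 484 = 2.61 / 484 = 0.005393
q = Ki = 195 × 0.005393 = 1.052 m/d
v = Ki/n = 195·0.005393/0.18 = 5.842 m/d
t = L / v = 925 / 5.842 = 158.3 d

158 days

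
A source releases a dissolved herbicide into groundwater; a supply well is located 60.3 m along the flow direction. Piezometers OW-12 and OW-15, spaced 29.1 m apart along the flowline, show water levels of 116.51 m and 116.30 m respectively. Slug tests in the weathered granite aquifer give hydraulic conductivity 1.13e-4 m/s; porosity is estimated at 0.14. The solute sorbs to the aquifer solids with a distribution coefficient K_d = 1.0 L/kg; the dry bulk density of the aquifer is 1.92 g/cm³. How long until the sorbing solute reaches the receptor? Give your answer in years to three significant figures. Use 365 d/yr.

Hydraulic gradient i = (116.51 − 116.30) / 29.1 = 0.21 / 29.1 = 0.007216
K = 1.13e-4 m/s × 86400 s/d = 9.763 m/d
q = Ki = 9.763 × 0.007216 = 0.07046 m/d
v_s = q/n_e = 0.07046/0.14 = 0.5033 m/d
Retardation R = 1 + ρ_b·K_d/n = 1 + 1.92×1.0/0.14 = 14.71
Contaminant velocity v_c = v/R = 0.5033/14.71 = 0.03420 m/d
t = L/v_c = 60.3/0.03420 = 1763 d
   = 1763/365 = 4.83 yr

4.83 years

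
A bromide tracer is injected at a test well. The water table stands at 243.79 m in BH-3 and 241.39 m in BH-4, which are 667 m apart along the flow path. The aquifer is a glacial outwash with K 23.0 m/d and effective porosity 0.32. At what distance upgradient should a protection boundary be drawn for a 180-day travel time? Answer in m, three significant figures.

46.6 m

Hydraulic gradient i = (243.79 − 241.39) / 667 = 2.40 / 667 = 0.003598
Darcy flux q = K·i = 23.0 × 0.003598 = 0.08276 m/d
Average linear velocity = 0.08276 / 0.32 = 0.2586 m/d
L = v × T = 0.2586 × 180 = 46.55 m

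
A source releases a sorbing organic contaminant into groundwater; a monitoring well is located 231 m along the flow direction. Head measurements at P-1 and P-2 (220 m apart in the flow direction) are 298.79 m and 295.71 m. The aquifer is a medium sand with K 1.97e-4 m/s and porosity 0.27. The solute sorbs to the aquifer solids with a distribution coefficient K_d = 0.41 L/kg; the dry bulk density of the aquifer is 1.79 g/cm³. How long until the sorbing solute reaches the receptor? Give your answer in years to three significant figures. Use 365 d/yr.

Hydraulic gradient i = (298.79 − 295.71) / 220 = 3.08 / 220 = 0.01400
K = 1.97e-4 m/s × 86400 s/d = 17.02 m/d
Darcy flux q = K·i = 17.02 × 0.01400 = 0.2383 m/d
v = Ki/n = 17.02·0.01400/0.27 = 0.8826 m/d
Retardation R = 1 + ρ_b·K_d/n = 1 + 1.79×0.41/0.27 = 3.718
Contaminant velocity v_c = v/R = 0.8826/3.718 = 0.2374 m/d
t = L/v_c = 231/0.2374 = 973.2 d
   = 973.2/365 = 2.67 yr

2.67 years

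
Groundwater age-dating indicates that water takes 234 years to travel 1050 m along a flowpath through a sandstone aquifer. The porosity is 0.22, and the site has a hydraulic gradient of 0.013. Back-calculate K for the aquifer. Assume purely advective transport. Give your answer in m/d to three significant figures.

0.208 m/d

t = 234 years = 85410 d
v = L / t = 1050 / 85410 = 0.01229 m/d
K = v · n / i = 0.01229 × 0.22 / 0.013 = 0.208 m/d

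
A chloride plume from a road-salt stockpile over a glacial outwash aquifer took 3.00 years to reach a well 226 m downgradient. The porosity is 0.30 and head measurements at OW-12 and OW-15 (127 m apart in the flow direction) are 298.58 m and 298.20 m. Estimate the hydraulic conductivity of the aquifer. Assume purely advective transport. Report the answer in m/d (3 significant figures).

20.7 m/d

Hydraulic gradient i = (298.58 − 298.20) / 127 = 0.38 / 127 = 0.002992
t = 3.00 years = 1095 d
v = L / t = 226 / 1095 = 0.2064 m/d
K = v · n / i = 0.2064 × 0.30 / 0.002992 = 20.7 m/d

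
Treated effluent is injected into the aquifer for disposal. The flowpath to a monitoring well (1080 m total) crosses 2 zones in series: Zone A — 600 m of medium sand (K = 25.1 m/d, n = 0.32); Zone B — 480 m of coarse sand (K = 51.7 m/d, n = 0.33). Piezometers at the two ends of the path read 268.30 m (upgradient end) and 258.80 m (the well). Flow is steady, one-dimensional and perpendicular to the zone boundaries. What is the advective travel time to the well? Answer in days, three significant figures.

Total head drop ΔH = 268.30 − 258.80 = 9.50 m
Continuity: the same q passes through each zone, so ΔH = q·Σ(L_j/K_j) — the zones act as resistances in series.
Σ(L/K) = 600/25.1 + 480/51.7 = 23.90 + 9.284 = 33.19 d
q = ΔH / Σ(L/K) = 9.50 / 33.19 = 0.2862 m/d (same in every zone)
Zone A: v = q/n = 0.2862/0.32 = 0.8945 m/d → t_A = 600/0.8945 = 670.8 d
Zone B: v = q/n = 0.2862/0.33 = 0.8674 m/d → t_B = 480/0.8674 = 553.4 d
Total t = 670.8 + 553.4 = 1224 d

1220 days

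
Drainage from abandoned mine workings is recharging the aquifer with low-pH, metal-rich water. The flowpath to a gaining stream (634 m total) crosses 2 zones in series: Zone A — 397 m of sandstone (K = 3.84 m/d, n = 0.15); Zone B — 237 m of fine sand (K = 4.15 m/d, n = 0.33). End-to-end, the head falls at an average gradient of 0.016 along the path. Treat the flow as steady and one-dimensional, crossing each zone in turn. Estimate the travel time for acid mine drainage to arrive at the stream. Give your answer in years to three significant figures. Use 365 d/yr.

5.97 years

For zones in series the flux q is common to all zones; the equivalent conductivity is the harmonic (thickness-weighted) mean, K_eq = L_total / Σ(L_j/K_j).
Σ(L/K) = 397/3.84 + 237/4.15 = 103.4 + 57.11 = 160.5 d
K_eq = L_total / Σ(L/K) = 634 / 160.5 = 3.950 m/d
q = K_eq · i = 3.950 × 0.016 = 0.06320 m/d (same in every zone)
Zone A: v = q/n = 0.06320/0.15 = 0.4214 m/d → t_A = 397/0.4214 = 942.2 d
Zone B: v = q/n = 0.06320/0.33 = 0.1915 m/d → t_B = 237/0.1915 = 1237 d
Total t = 942.2 + 1237 = 2180 d
   = 2180 / 365 = 5.97 yr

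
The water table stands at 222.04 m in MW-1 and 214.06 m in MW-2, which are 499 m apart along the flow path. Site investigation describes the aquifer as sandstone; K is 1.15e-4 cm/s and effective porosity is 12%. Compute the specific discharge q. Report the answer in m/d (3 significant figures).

0.00159 m/d

Hydraulic gradient i = (222.04 − 214.06) / 499 = 7.98 / 499 = 0.01599
K = 1.15e-4 cm/s × 864 = 0.09936 m/d
Specific discharge q = 0.09936 × 0.01599 = 0.001589 m/d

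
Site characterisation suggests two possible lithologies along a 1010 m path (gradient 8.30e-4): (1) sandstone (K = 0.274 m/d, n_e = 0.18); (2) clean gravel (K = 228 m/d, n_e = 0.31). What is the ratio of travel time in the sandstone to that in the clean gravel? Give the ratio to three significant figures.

Unit 1 (sandstone): v = 0.274×8.3e-4/0.18 = 0.001263 m/d, t = 1010/0.001263 = 799400 d
Unit 2 (clean gravel): v = 228×8.3e-4/0.31 = 0.6105 m/d, t = 1010/0.6105 = 1655 d
t(sandstone) / t(clean gravel) = 799400/1655 = 483

483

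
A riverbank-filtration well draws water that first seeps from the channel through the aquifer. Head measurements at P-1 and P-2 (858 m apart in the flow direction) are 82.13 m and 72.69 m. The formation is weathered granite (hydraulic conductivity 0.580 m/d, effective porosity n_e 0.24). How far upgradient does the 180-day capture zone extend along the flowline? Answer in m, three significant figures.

Hydraulic gradient i = (82.13 − 72.69) / 858 = 9.44 / 858 = 0.01100
Darcy flux q = K·i = 0.580 × 0.01100 = 0.006381 m/d
v = Ki/n = 0.580·0.01100/0.24 = 0.02659 m/d
L = v × T = 0.02659 × 180 = 4.786 m

4.79 m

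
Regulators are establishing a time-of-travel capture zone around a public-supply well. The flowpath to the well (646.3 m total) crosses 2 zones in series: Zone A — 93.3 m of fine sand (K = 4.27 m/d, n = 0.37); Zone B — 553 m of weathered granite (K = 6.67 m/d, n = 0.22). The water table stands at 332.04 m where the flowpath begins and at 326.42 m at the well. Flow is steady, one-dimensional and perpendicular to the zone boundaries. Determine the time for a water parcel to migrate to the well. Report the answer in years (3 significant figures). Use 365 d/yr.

7.98 years

Total head drop ΔH = 332.04 − 326.42 = 5.62 m
Steady 1-D flow in series ⇒ the Darcy flux q is identical in every zone and the zone head losses add (resistances L/K in series).
Σ(L/K) = 93.3/4.27 + 553/6.67 = 21.85 + 82.91 = 104.8 d
q = ΔH / Σ(L/K) = 5.62 / 104.8 = 0.05365 m/d (same in every zone)
Zone A: v = q/n = 0.05365/0.37 = 0.1450 m/d → t_A = 93.3/0.1450 = 643.5 d
Zone B: v = q/n = 0.05365/0.22 = 0.2439 m/d → t_B = 553/0.2439 = 2268 d
Total t = 643.5 + 2268 = 2911 d
   = 2911 / 365 = 7.98 yr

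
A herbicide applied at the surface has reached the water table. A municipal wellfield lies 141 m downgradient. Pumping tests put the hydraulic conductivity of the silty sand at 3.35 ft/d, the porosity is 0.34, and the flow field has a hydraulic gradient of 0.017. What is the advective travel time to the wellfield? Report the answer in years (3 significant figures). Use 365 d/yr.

7.57 years

K = 3.35 ft/d × 0.3048 = 1.021 m/d
Darcy flux q = K·i = 1.021 × 0.017 = 0.01736 m/d
Seepage velocity v = q / n = 0.01736 / 0.34 = 0.05105 m/d
t = L / v = 141 / 0.05105 = 2762 d
   = 2762 / 365 = 7.57 yr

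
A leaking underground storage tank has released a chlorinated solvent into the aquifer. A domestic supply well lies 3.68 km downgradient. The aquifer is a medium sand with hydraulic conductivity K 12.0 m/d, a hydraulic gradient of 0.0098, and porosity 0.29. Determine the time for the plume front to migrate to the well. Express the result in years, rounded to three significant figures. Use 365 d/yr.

q = Ki = 12.0 × 0.0098 = 0.1176 m/d
v_s = q/n_e = 0.1176/0.29 = 0.4055 m/d
L = 3.68 km = 3680 m
t = L / v = 3680 / 0.4055 = 9075 d
   = 9075 / 365 = 24.9 yr

24.9 years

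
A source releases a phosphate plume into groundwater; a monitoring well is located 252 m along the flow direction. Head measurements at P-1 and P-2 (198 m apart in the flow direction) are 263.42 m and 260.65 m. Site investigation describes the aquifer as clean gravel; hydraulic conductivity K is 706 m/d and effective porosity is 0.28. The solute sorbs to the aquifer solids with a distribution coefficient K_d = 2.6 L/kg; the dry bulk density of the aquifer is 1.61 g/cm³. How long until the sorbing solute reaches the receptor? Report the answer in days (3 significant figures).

114 days

Hydraulic gradient i = (263.42 − 260.65) / 198 = 2.77 / 198 = 0.01399
Darcy flux q = K·i = 706 × 0.01399 = 9.877 m/d
v = Ki/n = 706·0.01399/0.28 = 35.27 m/d
Retardation R = 1 + ρ_b·K_d/n = 1 + 1.61×2.6/0.28 = 15.95
Contaminant velocity v_c = v/R = 35.27/15.95 = 2.212 m/d
t = L/v_c = 252/2.212 = 113.9 d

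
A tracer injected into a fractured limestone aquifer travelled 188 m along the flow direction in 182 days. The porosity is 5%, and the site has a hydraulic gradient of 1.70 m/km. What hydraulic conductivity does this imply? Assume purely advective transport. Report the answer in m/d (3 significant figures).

v = L / t = 188 / 182 = 1.033 m/d
K = v · n / i = 1.033 × 0.05 / 0.0017 = 30.4 m/d

30.4 m/d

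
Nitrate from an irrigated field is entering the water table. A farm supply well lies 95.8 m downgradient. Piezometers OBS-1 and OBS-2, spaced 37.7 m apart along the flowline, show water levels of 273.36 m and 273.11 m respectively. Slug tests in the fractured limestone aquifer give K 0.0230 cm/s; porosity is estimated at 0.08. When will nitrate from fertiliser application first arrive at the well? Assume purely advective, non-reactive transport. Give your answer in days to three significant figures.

58.2 days

Hydraulic gradient i = (273.36 − 273.11) / 37.7 = 0.25 / 37.7 = 0.006631
K = 0.0230 cm/s × 864 = 19.87 m/d
Specific discharge q = 19.87 × 0.006631 = 0.1318 m/d
v_s = q/n_e = 0.1318/0.08 = 1.647 m/d
t = L / v = 95.8 / 1.647 = 58.16 d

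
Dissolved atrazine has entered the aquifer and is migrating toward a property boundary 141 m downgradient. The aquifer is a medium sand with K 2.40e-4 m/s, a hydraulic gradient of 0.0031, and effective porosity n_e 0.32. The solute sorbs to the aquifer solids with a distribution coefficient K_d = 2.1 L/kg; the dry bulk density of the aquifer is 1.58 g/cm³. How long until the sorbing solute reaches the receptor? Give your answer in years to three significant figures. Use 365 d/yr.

K = 2.40e-4 m/s × 86400 s/d = 20.74 m/d
Darcy flux q = K·i = 20.74 × 0.0031 = 0.06428 m/d
v = Ki/n = 20.74·0.0031/0.32 = 0.2009 m/d
Retardation R = 1 + ρ_b·K_d/n = 1 + 1.58×2.1/0.32 = 11.37
Contaminant velocity v_c = v/R = 0.2009/11.37 = 0.01767 m/d
t = L/v_c = 141/0.01767 = 7980 d
   = 7980/365 = 21.9 yr

21.9 years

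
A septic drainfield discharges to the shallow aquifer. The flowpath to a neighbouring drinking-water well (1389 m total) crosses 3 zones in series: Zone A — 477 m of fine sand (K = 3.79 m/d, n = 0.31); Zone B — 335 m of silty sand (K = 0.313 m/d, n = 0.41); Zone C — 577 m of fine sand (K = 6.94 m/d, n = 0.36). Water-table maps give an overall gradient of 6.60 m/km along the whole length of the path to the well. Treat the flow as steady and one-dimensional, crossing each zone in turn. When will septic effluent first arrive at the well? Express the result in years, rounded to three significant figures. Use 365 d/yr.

Continuity: the same q passes through each zone, so ΔH = q·Σ(L_j/K_j) — the zones act as resistances in series.
Σ(L/K) = 477/3.79 + 335/0.313 + 577/6.94 = 125.9 + 1070 + 83.14 = 1279 d
K_eq = L_total / Σ(L/K) = 1389 / 1279 = 1.086 m/d
q = K_eq · i = 1.086 × 0.0066 = 0.007166 m/d (same in every zone)
Zone A: v = q/n = 0.007166/0.31 = 0.02312 m/d → t_A = 477/0.02312 = 20630 d
Zone B: v = q/n = 0.007166/0.41 = 0.01748 m/d → t_B = 335/0.01748 = 19170 d
Zone C: v = q/n = 0.007166/0.36 = 0.01991 m/d → t_C = 577/0.01991 = 28990 d
Total t = 20630 + 19170 + 28990 = 68790 d
   = 68790 / 365 = 188 yr

188 years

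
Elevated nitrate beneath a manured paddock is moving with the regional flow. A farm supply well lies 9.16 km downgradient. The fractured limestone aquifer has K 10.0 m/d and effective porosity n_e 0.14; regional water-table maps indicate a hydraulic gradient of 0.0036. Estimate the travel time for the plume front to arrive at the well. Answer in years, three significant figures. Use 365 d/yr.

q = Ki = 10.0 × 0.0036 = 0.03600 m/d
Average linear velocity = 0.03600 / 0.14 = 0.2571 m/d
L = 9.16 km = 9160 m
t = L / v = 9160 / 0.2571 = 35620 d
   = 35620 / 365 = 97.6 yr

97.6 years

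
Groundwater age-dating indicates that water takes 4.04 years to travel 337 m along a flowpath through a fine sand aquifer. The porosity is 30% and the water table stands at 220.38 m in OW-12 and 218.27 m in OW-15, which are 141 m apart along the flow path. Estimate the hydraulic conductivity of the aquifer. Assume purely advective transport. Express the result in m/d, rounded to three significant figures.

Hydraulic gradient i = (220.38 − 218.27) / 141 = 2.11 / 141 = 0.01496
t = 4.04 years = 1475 d
v = L / t = 337 / 1475 = 0.2285 m/d
K = v · n / i = 0.2285 × 0.30 / 0.01496 = 4.58 m/d

4.58 m/d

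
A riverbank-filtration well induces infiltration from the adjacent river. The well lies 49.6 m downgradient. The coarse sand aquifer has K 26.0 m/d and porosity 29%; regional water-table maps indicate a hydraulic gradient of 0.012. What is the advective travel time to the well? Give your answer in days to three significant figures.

Darcy flux q = K·i = 26.0 × 0.012 = 0.3120 m/d
Average linear velocity = 0.3120 / 0.29 = 1.076 m/d
t = L / v = 49.6 / 1.076 = 46.10 d

46.1 days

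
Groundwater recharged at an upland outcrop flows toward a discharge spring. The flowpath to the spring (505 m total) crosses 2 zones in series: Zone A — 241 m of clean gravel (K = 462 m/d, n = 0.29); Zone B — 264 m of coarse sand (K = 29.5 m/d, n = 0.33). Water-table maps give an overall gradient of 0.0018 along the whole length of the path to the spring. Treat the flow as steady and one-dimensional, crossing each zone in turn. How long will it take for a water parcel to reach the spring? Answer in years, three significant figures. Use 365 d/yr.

Continuity: the same q passes through each zone, so ΔH = q·Σ(L_j/K_j) — the zones act as resistances in series.
Σ(L/K) = 241/462 + 264/29.5 = 0.5216 + 8.949 = 9.471 d
K_eq = L_total / Σ(L/K) = 505 / 9.471 = 53.32 m/d
q = K_eq · i = 53.32 × 0.0018 = 0.09598 m/d (same in every zone)
Zone A: v = q/n = 0.09598/0.29 = 0.3310 m/d → t_A = 241/0.3310 = 728.2 d
Zone B: v = q/n = 0.09598/0.33 = 0.2908 m/d → t_B = 264/0.2908 = 907.7 d
Total t = 728.2 + 907.7 = 1636 d
   = 1636 / 365 = 4.48 yr

4.48 years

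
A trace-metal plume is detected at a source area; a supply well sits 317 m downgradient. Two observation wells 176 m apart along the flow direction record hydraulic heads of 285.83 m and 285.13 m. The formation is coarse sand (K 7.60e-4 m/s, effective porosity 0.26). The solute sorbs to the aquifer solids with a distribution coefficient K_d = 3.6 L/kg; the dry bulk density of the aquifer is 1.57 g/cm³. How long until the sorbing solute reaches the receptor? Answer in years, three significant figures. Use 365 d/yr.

19.7 years

Hydraulic gradient i = (285.83 − 285.13) / 176 = 0.70 / 176 = 0.003977
K = 7.60e-4 m/s × 86400 s/d = 65.66 m/d
Specific discharge q = 65.66 × 0.003977 = 0.2612 m/d
Average linear velocity = 0.2612 / 0.26 = 1.004 m/d
Retardation R = 1 + ρ_b·K_d/n = 1 + 1.57×3.6/0.26 = 22.74
Contaminant velocity v_c = v/R = 1.004/22.74 = 0.04418 m/d
t = L/v_c = 317/0.04418 = 7176 d
   = 7176/365 = 19.7 yr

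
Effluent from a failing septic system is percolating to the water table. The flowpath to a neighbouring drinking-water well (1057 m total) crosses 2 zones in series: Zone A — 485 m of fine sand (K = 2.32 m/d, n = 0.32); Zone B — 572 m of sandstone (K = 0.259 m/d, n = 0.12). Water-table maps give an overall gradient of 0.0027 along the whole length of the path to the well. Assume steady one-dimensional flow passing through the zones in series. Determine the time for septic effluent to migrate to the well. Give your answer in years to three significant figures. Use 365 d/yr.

For zones in series the flux q is common to all zones; the equivalent conductivity is the harmonic (thickness-weighted) mean, K_eq = L_total / Σ(L_j/K_j).
Σ(L/K) = 485/2.32 + 572/0.259 = 209.1 + 2208 = 2418 d
K_eq = L_total / Σ(L/K) = 1057 / 2418 = 0.4372 m/d
q = K_eq · i = 0.4372 × 0.0027 = 0.001180 m/d (same in every zone)
Zone A: v = q/n = 0.001180/0.32 = 0.003689 m/d → t_A = 485/0.003689 = 131500 d
Zone B: v = q/n = 0.001180/0.12 = 0.009837 m/d → t_B = 572/0.009837 = 58150 d
Total t = 131500 + 58150 = 189600 d
   = 189600 / 365 = 519 yr

519 years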